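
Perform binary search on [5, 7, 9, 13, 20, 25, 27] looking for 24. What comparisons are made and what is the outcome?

Binary search for 24 in [5, 7, 9, 13, 20, 25, 27]:

lo=0, hi=6, mid=3, arr[mid]=13 -> 13 < 24, search right half
lo=4, hi=6, mid=5, arr[mid]=25 -> 25 > 24, search left half
lo=4, hi=4, mid=4, arr[mid]=20 -> 20 < 24, search right half
lo=5 > hi=4, target 24 not found

Binary search determines that 24 is not in the array after 3 comparisons. The search space was exhausted without finding the target.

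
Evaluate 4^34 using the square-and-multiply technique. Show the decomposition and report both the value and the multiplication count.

Computing 4^34 by squaring (build up from 4^1; each line after the first costs one multiplication):

4^1 = 4
4^2 = (4^1)^2 = 4^2 = 16
4^4 = (4^2)^2 = 16^2 = 256
4^8 = (4^4)^2 = 256^2 = 65536
4^16 = (4^8)^2 = 65536^2 = 4294967296
4^17 = 4 * 4^16 = 4 * 4294967296 = 17179869184
4^34 = (4^17)^2 = 17179869184^2 = 295147905179352825856

Result: 295147905179352825856
Multiplications needed: 6 (6 lines after 4^1)

4^34 = 295147905179352825856. Using exponentiation by squaring, this requires 6 multiplications. The key idea: if the exponent is even, square the half-power; if odd, multiply by the base once.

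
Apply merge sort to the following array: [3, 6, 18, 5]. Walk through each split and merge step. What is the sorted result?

Merge sort trace:

Split: [3, 6, 18, 5] -> [3, 6] and [18, 5]
  Split: [3, 6] -> [3] and [6]
  Merge: [3] + [6] -> [3, 6]
  Split: [18, 5] -> [18] and [5]
  Merge: [18] + [5] -> [5, 18]
Merge: [3, 6] + [5, 18] -> [3, 5, 6, 18]

Final sorted array: [3, 5, 6, 18]

The merge sort proceeds by recursively splitting the array and merging sorted halves.
After all merges, the sorted array is [3, 5, 6, 18].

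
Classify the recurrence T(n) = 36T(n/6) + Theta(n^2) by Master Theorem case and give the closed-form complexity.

Master Theorem for T(n) = 36T(n/6) + O(n^2):

a = 36, b = 6, c = 2
log_b(a) = log_6(36) = 2.0000

Case 2: c = 2 = log_6(36) = 2.0000
T(n) = O(n^2 log n) = O(n^2 log n)

For T(n) = 36T(n/6) + O(n^2): log_6(36) = 2.0000. This is Case 2 of the Master Theorem (c = log_b(a), equal work at all levels), giving O(n^2 log n).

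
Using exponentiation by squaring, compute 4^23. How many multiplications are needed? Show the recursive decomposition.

Computing 4^23 by squaring (build up from 4^1; each line after the first costs one multiplication):

4^1 = 4
4^2 = (4^1)^2 = 4^2 = 16
4^4 = (4^2)^2 = 16^2 = 256
4^5 = 4 * 4^4 = 4 * 256 = 1024
4^10 = (4^5)^2 = 1024^2 = 1048576
4^11 = 4 * 4^10 = 4 * 1048576 = 4194304
4^22 = (4^11)^2 = 4194304^2 = 17592186044416
4^23 = 4 * 4^22 = 4 * 17592186044416 = 70368744177664

Result: 70368744177664
Multiplications needed: 7 (7 lines after 4^1)

4^23 = 70368744177664. Using exponentiation by squaring, this requires 7 multiplications. The key idea: if the exponent is even, square the half-power; if odd, multiply by the base once.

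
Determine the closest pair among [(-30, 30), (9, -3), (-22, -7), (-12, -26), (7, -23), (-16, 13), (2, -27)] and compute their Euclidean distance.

Computing all pairwise distances among 7 points:

d((-30, 30), (9, -3)) = 51.0882
d((-30, 30), (-22, -7)) = 37.855
d((-30, 30), (-12, -26)) = 58.8218
d((-30, 30), (7, -23)) = 64.6375
d((-30, 30), (-16, 13)) = 22.0227
d((-30, 30), (2, -27)) = 65.3682
d((9, -3), (-22, -7)) = 31.257
d((9, -3), (-12, -26)) = 31.1448
d((9, -3), (7, -23)) = 20.0998
d((9, -3), (-16, 13)) = 29.6816
d((9, -3), (2, -27)) = 25.0
d((-22, -7), (-12, -26)) = 21.4709
d((-22, -7), (7, -23)) = 33.121
d((-22, -7), (-16, 13)) = 20.8806
d((-22, -7), (2, -27)) = 31.241
d((-12, -26), (7, -23)) = 19.2354
d((-12, -26), (-16, 13)) = 39.2046
d((-12, -26), (2, -27)) = 14.0357
d((7, -23), (-16, 13)) = 42.72
d((7, -23), (2, -27)) = 6.4031 <-- minimum
d((-16, 13), (2, -27)) = 43.8634

Closest pair: (7, -23) and (2, -27) with distance 6.4031

The closest pair is (7, -23) and (2, -27) with Euclidean distance 6.4031. For 7 points, brute-force pairwise comparison is shown above. For large n, the divide-and-conquer algorithm (sort by x, recurse on halves, check the dividing strip) achieves O(n log n).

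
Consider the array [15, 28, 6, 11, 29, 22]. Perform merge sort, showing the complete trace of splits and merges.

Merge sort trace:

Split: [15, 28, 6, 11, 29, 22] -> [15, 28, 6] and [11, 29, 22]
  Split: [15, 28, 6] -> [15] and [28, 6]
    Split: [28, 6] -> [28] and [6]
    Merge: [28] + [6] -> [6, 28]
  Merge: [15] + [6, 28] -> [6, 15, 28]
  Split: [11, 29, 22] -> [11] and [29, 22]
    Split: [29, 22] -> [29] and [22]
    Merge: [29] + [22] -> [22, 29]
  Merge: [11] + [22, 29] -> [11, 22, 29]
Merge: [6, 15, 28] + [11, 22, 29] -> [6, 11, 15, 22, 28, 29]

Final sorted array: [6, 11, 15, 22, 28, 29]

The merge sort proceeds by recursively splitting the array and merging sorted halves.
After all merges, the sorted array is [6, 11, 15, 22, 28, 29].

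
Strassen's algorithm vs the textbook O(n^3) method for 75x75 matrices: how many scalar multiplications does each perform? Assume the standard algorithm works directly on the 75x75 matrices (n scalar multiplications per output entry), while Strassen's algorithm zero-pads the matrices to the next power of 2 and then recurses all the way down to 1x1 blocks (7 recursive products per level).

Matrix multiplication for 75x75 matrices:

Strassen's algorithm requires power-of-2 dimensions. Pad 75x75 to 128x128 (next power of 2).

Standard algorithm: 75^3 = 421875 multiplications
Strassen's algorithm: 7^(log2(128)) = 7^7 = 823543 multiplications
Difference: 421875 - 823543 = -401668 (Strassen uses MORE here due to padding overhead — for small or just-over-power-of-2 n, padding can outweigh the per-level savings)

Standard: 421875 multiplications (75^3). Strassen: 823543 multiplications (7^7, after padding to 128x128). Strassen reduces 8 recursive multiplications to 7 at each level.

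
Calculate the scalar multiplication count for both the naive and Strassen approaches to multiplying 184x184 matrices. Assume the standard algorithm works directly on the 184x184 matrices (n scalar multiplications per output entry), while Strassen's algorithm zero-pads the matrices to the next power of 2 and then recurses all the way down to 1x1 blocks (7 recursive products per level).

Matrix multiplication for 184x184 matrices:

Strassen's algorithm requires power-of-2 dimensions. Pad 184x184 to 256x256 (next power of 2).

Standard algorithm: 184^3 = 6229504 multiplications
Strassen's algorithm: 7^(log2(256)) = 7^8 = 5764801 multiplications
Savings: 6229504 - 5764801 = 464703 multiplications

Standard: 6229504 multiplications (184^3). Strassen: 5764801 multiplications (7^8, after padding to 256x256). Strassen reduces 8 recursive multiplications to 7 at each level.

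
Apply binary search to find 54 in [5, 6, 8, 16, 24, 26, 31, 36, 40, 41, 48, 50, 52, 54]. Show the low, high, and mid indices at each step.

Binary search for 54 in [5, 6, 8, 16, 24, 26, 31, 36, 40, 41, 48, 50, 52, 54]:

lo=0, hi=13, mid=6, arr[mid]=31 -> 31 < 54, search right half
lo=7, hi=13, mid=10, arr[mid]=48 -> 48 < 54, search right half
lo=11, hi=13, mid=12, arr[mid]=52 -> 52 < 54, search right half
lo=13, hi=13, mid=13, arr[mid]=54 -> Found target at index 13!

Binary search finds 54 at index 13 after 4 comparisons. The search repeatedly halves the search space by comparing with the middle element.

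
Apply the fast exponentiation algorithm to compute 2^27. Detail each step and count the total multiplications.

Computing 2^27 by squaring (build up from 2^1; each line after the first costs one multiplication):

2^1 = 2
2^2 = (2^1)^2 = 2^2 = 4
2^3 = 2 * 2^2 = 2 * 4 = 8
2^6 = (2^3)^2 = 8^2 = 64
2^12 = (2^6)^2 = 64^2 = 4096
2^13 = 2 * 2^12 = 2 * 4096 = 8192
2^26 = (2^13)^2 = 8192^2 = 67108864
2^27 = 2 * 2^26 = 2 * 67108864 = 134217728

Result: 134217728
Multiplications needed: 7 (7 lines after 2^1)

2^27 = 134217728. Using exponentiation by squaring, this requires 7 multiplications. The key idea: if the exponent is even, square the half-power; if odd, multiply by the base once.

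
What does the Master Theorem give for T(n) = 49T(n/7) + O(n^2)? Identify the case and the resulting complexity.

Master Theorem for T(n) = 49T(n/7) + O(n^2):

a = 49, b = 7, c = 2
log_b(a) = log_7(49) = 2.0000

Case 2: c = 2 = log_7(49) = 2.0000
T(n) = O(n^2 log n) = O(n^2 log n)

For T(n) = 49T(n/7) + O(n^2): log_7(49) = 2.0000. This is Case 2 of the Master Theorem (c = log_b(a), equal work at all levels), giving O(n^2 log n).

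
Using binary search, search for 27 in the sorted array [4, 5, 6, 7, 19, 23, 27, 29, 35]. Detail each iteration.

Binary search for 27 in [4, 5, 6, 7, 19, 23, 27, 29, 35]:

lo=0, hi=8, mid=4, arr[mid]=19 -> 19 < 27, search right half
lo=5, hi=8, mid=6, arr[mid]=27 -> Found target at index 6!

Binary search finds 27 at index 6 after 2 comparisons. The search repeatedly halves the search space by comparing with the middle element.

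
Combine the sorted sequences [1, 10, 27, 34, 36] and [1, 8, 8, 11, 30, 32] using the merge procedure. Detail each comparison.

Merging process:

Compare 1 vs 1: take 1 from left. Merged: [1]
Compare 10 vs 1: take 1 from right. Merged: [1, 1]
Compare 10 vs 8: take 8 from right. Merged: [1, 1, 8]
Compare 10 vs 8: take 8 from right. Merged: [1, 1, 8, 8]
Compare 10 vs 11: take 10 from left. Merged: [1, 1, 8, 8, 10]
Compare 27 vs 11: take 11 from right. Merged: [1, 1, 8, 8, 10, 11]
Compare 27 vs 30: take 27 from left. Merged: [1, 1, 8, 8, 10, 11, 27]
Compare 34 vs 30: take 30 from right. Merged: [1, 1, 8, 8, 10, 11, 27, 30]
Compare 34 vs 32: take 32 from right. Merged: [1, 1, 8, 8, 10, 11, 27, 30, 32]
Append remaining from left: [34, 36]. Merged: [1, 1, 8, 8, 10, 11, 27, 30, 32, 34, 36]

Final merged array: [1, 1, 8, 8, 10, 11, 27, 30, 32, 34, 36]
Total comparisons: 9

The merged array is [1, 1, 8, 8, 10, 11, 27, 30, 32, 34, 36], requiring 9 comparisons. The merge step runs in O(n) time where n is the total number of elements.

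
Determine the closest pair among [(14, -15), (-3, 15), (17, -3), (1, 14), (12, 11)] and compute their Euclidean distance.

Computing all pairwise distances among 5 points:

d((14, -15), (-3, 15)) = 34.4819
d((14, -15), (17, -3)) = 12.3693
d((14, -15), (1, 14)) = 31.7805
d((14, -15), (12, 11)) = 26.0768
d((-3, 15), (17, -3)) = 26.9072
d((-3, 15), (1, 14)) = 4.1231 <-- minimum
d((-3, 15), (12, 11)) = 15.5242
d((17, -3), (1, 14)) = 23.3452
d((17, -3), (12, 11)) = 14.8661
d((1, 14), (12, 11)) = 11.4018

Closest pair: (-3, 15) and (1, 14) with distance 4.1231

The closest pair is (-3, 15) and (1, 14) with Euclidean distance 4.1231. For 5 points, brute-force pairwise comparison is shown above. For large n, the divide-and-conquer algorithm (sort by x, recurse on halves, check the dividing strip) achieves O(n log n).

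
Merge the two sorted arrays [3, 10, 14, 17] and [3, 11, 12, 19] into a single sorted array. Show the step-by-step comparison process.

Merging process:

Compare 3 vs 3: take 3 from left. Merged: [3]
Compare 10 vs 3: take 3 from right. Merged: [3, 3]
Compare 10 vs 11: take 10 from left. Merged: [3, 3, 10]
Compare 14 vs 11: take 11 from right. Merged: [3, 3, 10, 11]
Compare 14 vs 12: take 12 from right. Merged: [3, 3, 10, 11, 12]
Compare 14 vs 19: take 14 from left. Merged: [3, 3, 10, 11, 12, 14]
Compare 17 vs 19: take 17 from left. Merged: [3, 3, 10, 11, 12, 14, 17]
Append remaining from right: [19]. Merged: [3, 3, 10, 11, 12, 14, 17, 19]

Final merged array: [3, 3, 10, 11, 12, 14, 17, 19]
Total comparisons: 7

The merged array is [3, 3, 10, 11, 12, 14, 17, 19], requiring 7 comparisons. The merge step runs in O(n) time where n is the total number of elements.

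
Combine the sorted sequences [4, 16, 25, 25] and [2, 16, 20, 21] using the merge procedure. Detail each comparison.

Merging process:

Compare 4 vs 2: take 2 from right. Merged: [2]
Compare 4 vs 16: take 4 from left. Merged: [2, 4]
Compare 16 vs 16: take 16 from left. Merged: [2, 4, 16]
Compare 25 vs 16: take 16 from right. Merged: [2, 4, 16, 16]
Compare 25 vs 20: take 20 from right. Merged: [2, 4, 16, 16, 20]
Compare 25 vs 21: take 21 from right. Merged: [2, 4, 16, 16, 20, 21]
Append remaining from left: [25, 25]. Merged: [2, 4, 16, 16, 20, 21, 25, 25]

Final merged array: [2, 4, 16, 16, 20, 21, 25, 25]
Total comparisons: 6

The merged array is [2, 4, 16, 16, 20, 21, 25, 25], requiring 6 comparisons. The merge step runs in O(n) time where n is the total number of elements.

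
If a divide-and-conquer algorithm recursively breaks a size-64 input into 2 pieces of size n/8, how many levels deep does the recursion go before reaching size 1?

For divide and conquer with division factor 8:

Problem sizes at each level:
Level 0: 64
Level 1: 8
Level 2: 1

The root is level 0 and the size-1 base case is level 2 (the tree spans levels 0 through 2, i.e. 3 levels counting the root), so the depth is the number of divisions: log_8(64) = 2

The recursion tree depth is log_8(64) = 2. At each level, the problem size is divided by 8, so it takes 2 divisions to reduce to a base case of size 1. The algorithm makes 2 recursive calls at each level.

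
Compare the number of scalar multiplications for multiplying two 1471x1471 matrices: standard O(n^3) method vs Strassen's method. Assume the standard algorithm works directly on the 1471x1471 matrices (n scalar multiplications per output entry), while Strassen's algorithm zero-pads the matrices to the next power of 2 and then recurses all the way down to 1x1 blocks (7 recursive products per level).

Matrix multiplication for 1471x1471 matrices:

Strassen's algorithm requires power-of-2 dimensions. Pad 1471x1471 to 2048x2048 (next power of 2).

Standard algorithm: 1471^3 = 3183010111 multiplications
Strassen's algorithm: 7^(log2(2048)) = 7^11 = 1977326743 multiplications
Savings: 3183010111 - 1977326743 = 1205683368 multiplications

Standard: 3183010111 multiplications (1471^3). Strassen: 1977326743 multiplications (7^11, after padding to 2048x2048). Strassen reduces 8 recursive multiplications to 7 at each level.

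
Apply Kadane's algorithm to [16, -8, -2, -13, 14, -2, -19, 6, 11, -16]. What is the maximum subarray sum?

Using Kadane's algorithm on [16, -8, -2, -13, 14, -2, -19, 6, 11, -16]:

Scanning through the array:
Position 1 (value -8): max_ending_here = 8, max_so_far = 16
Position 2 (value -2): max_ending_here = 6, max_so_far = 16
Position 3 (value -13): max_ending_here = -7, max_so_far = 16
Position 4 (value 14): max_ending_here = 14, max_so_far = 16
Position 5 (value -2): max_ending_here = 12, max_so_far = 16
Position 6 (value -19): max_ending_here = -7, max_so_far = 16
Position 7 (value 6): max_ending_here = 6, max_so_far = 16
Position 8 (value 11): max_ending_here = 17, max_so_far = 17
Position 9 (value -16): max_ending_here = 1, max_so_far = 17

Maximum subarray: [6, 11]
Maximum sum: 17

The maximum subarray is [6, 11] with sum 17. This subarray runs from index 7 to index 8.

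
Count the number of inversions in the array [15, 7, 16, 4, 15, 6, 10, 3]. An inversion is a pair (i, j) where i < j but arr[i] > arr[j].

Finding inversions in [15, 7, 16, 4, 15, 6, 10, 3]:

(0, 1): arr[0]=15 > arr[1]=7
(0, 3): arr[0]=15 > arr[3]=4
(0, 5): arr[0]=15 > arr[5]=6
(0, 6): arr[0]=15 > arr[6]=10
(0, 7): arr[0]=15 > arr[7]=3
(1, 3): arr[1]=7 > arr[3]=4
(1, 5): arr[1]=7 > arr[5]=6
(1, 7): arr[1]=7 > arr[7]=3
(2, 3): arr[2]=16 > arr[3]=4
(2, 4): arr[2]=16 > arr[4]=15
(2, 5): arr[2]=16 > arr[5]=6
(2, 6): arr[2]=16 > arr[6]=10
(2, 7): arr[2]=16 > arr[7]=3
(3, 7): arr[3]=4 > arr[7]=3
(4, 5): arr[4]=15 > arr[5]=6
(4, 6): arr[4]=15 > arr[6]=10
(4, 7): arr[4]=15 > arr[7]=3
(5, 7): arr[5]=6 > arr[7]=3
(6, 7): arr[6]=10 > arr[7]=3

Total inversions: 19

The array has 19 inversion(s): (0,1), (0,3), (0,5), (0,6), (0,7), (1,3), (1,5), (1,7), (2,3), (2,4), (2,5), (2,6), (2,7), (3,7), (4,5), (4,6), (4,7), (5,7), (6,7). Each pair (i,j) satisfies i < j and arr[i] > arr[j].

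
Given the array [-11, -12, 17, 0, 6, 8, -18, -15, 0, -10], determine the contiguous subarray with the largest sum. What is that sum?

Using Kadane's algorithm on [-11, -12, 17, 0, 6, 8, -18, -15, 0, -10]:

Scanning through the array:
Position 1 (value -12): max_ending_here = -12, max_so_far = -11
Position 2 (value 17): max_ending_here = 17, max_so_far = 17
Position 3 (value 0): max_ending_here = 17, max_so_far = 17
Position 4 (value 6): max_ending_here = 23, max_so_far = 23
Position 5 (value 8): max_ending_here = 31, max_so_far = 31
Position 6 (value -18): max_ending_here = 13, max_so_far = 31
Position 7 (value -15): max_ending_here = -2, max_so_far = 31
Position 8 (value 0): max_ending_here = 0, max_so_far = 31
Position 9 (value -10): max_ending_here = -10, max_so_far = 31

Maximum subarray: [17, 0, 6, 8]
Maximum sum: 31

The maximum subarray is [17, 0, 6, 8] with sum 31. This subarray runs from index 2 to index 5.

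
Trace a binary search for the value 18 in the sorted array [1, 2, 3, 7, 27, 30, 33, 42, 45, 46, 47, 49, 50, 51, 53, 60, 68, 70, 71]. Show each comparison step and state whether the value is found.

Binary search for 18 in [1, 2, 3, 7, 27, 30, 33, 42, 45, 46, 47, 49, 50, 51, 53, 60, 68, 70, 71]:

lo=0, hi=18, mid=9, arr[mid]=46 -> 46 > 18, search left half
lo=0, hi=8, mid=4, arr[mid]=27 -> 27 > 18, search left half
lo=0, hi=3, mid=1, arr[mid]=2 -> 2 < 18, search right half
lo=2, hi=3, mid=2, arr[mid]=3 -> 3 < 18, search right half
lo=3, hi=3, mid=3, arr[mid]=7 -> 7 < 18, search right half
lo=4 > hi=3, target 18 not found

Binary search determines that 18 is not in the array after 5 comparisons. The search space was exhausted without finding the target.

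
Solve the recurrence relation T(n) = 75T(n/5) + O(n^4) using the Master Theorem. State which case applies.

Master Theorem for T(n) = 75T(n/5) + O(n^4):

a = 75, b = 5, c = 4
log_b(a) = log_5(75) = 2.6826

Case 3: c = 4 > log_5(75) = 2.6826
T(n) = O(n^4) = O(n^4)

For T(n) = 75T(n/5) + O(n^4): log_5(75) = 2.6826. This is Case 3 of the Master Theorem (c > log_b(a), work dominated by root), giving O(n^4).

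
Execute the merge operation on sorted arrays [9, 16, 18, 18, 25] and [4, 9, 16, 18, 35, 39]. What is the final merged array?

Merging process:

Compare 9 vs 4: take 4 from right. Merged: [4]
Compare 9 vs 9: take 9 from left. Merged: [4, 9]
Compare 16 vs 9: take 9 from right. Merged: [4, 9, 9]
Compare 16 vs 16: take 16 from left. Merged: [4, 9, 9, 16]
Compare 18 vs 16: take 16 from right. Merged: [4, 9, 9, 16, 16]
Compare 18 vs 18: take 18 from left. Merged: [4, 9, 9, 16, 16, 18]
Compare 18 vs 18: take 18 from left. Merged: [4, 9, 9, 16, 16, 18, 18]
Compare 25 vs 18: take 18 from right. Merged: [4, 9, 9, 16, 16, 18, 18, 18]
Compare 25 vs 35: take 25 from left. Merged: [4, 9, 9, 16, 16, 18, 18, 18, 25]
Append remaining from right: [35, 39]. Merged: [4, 9, 9, 16, 16, 18, 18, 18, 25, 35, 39]

Final merged array: [4, 9, 9, 16, 16, 18, 18, 18, 25, 35, 39]
Total comparisons: 9

The merged array is [4, 9, 9, 16, 16, 18, 18, 18, 25, 35, 39], requiring 9 comparisons. The merge step runs in O(n) time where n is the total number of elements.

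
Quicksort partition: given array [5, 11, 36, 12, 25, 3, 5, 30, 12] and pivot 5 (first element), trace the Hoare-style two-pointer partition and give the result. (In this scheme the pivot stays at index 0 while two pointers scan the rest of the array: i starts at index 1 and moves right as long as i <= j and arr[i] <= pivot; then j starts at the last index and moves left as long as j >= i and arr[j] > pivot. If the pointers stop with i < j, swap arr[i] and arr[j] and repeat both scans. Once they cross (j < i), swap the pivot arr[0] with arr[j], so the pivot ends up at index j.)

Hoare-style two-pointer partition with pivot = 5:

Initial array: [5, 11, 36, 12, 25, 3, 5, 30, 12]

Pointers start at i = 1, j = 8.
i stops at index 1 (arr[1]=11 > 5), j stops at index 6 (arr[6]=5 <= 5): swap arr[1] and arr[6], array becomes [5, 5, 36, 12, 25, 3, 11, 30, 12]
i stops at index 2 (arr[2]=36 > 5), j stops at index 5 (arr[5]=3 <= 5): swap arr[2] and arr[5], array becomes [5, 5, 3, 12, 25, 36, 11, 30, 12]
i ends at 3, j ends at 2: the pointers have crossed (j < i), so scanning stops.

Swap pivot arr[0] with arr[2] to place pivot at position 2: [3, 5, 5, 12, 25, 36, 11, 30, 12]
Pivot position: 2

After partitioning with pivot 5, the array becomes [3, 5, 5, 12, 25, 36, 11, 30, 12]. The pivot is placed at index 2. All elements to the left of the pivot are <= 5, and all elements to the right are > 5.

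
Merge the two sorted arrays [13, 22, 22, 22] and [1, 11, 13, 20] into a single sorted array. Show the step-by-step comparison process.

Merging process:

Compare 13 vs 1: take 1 from right. Merged: [1]
Compare 13 vs 11: take 11 from right. Merged: [1, 11]
Compare 13 vs 13: take 13 from left. Merged: [1, 11, 13]
Compare 22 vs 13: take 13 from right. Merged: [1, 11, 13, 13]
Compare 22 vs 20: take 20 from right. Merged: [1, 11, 13, 13, 20]
Append remaining from left: [22, 22, 22]. Merged: [1, 11, 13, 13, 20, 22, 22, 22]

Final merged array: [1, 11, 13, 13, 20, 22, 22, 22]
Total comparisons: 5

The merged array is [1, 11, 13, 13, 20, 22, 22, 22], requiring 5 comparisons. The merge step runs in O(n) time where n is the total number of elements.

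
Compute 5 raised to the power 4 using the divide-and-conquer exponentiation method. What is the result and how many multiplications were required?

Computing 5^4 by squaring (build up from 5^1; each line after the first costs one multiplication):

5^1 = 5
5^2 = (5^1)^2 = 5^2 = 25
5^4 = (5^2)^2 = 25^2 = 625

Result: 625
Multiplications needed: 2 (2 lines after 5^1)

5^4 = 625. Using exponentiation by squaring, this requires 2 multiplications. The key idea: if the exponent is even, square the half-power; if odd, multiply by the base once.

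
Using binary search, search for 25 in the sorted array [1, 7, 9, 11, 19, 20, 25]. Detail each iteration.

Binary search for 25 in [1, 7, 9, 11, 19, 20, 25]:

lo=0, hi=6, mid=3, arr[mid]=11 -> 11 < 25, search right half
lo=4, hi=6, mid=5, arr[mid]=20 -> 20 < 25, search right half
lo=6, hi=6, mid=6, arr[mid]=25 -> Found target at index 6!

Binary search finds 25 at index 6 after 3 comparisons. The search repeatedly halves the search space by comparing with the middle element.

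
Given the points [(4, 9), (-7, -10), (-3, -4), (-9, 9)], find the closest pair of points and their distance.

Computing all pairwise distances among 4 points:

d((4, 9), (-7, -10)) = 21.9545
d((4, 9), (-3, -4)) = 14.7648
d((4, 9), (-9, 9)) = 13.0
d((-7, -10), (-3, -4)) = 7.2111 <-- minimum
d((-7, -10), (-9, 9)) = 19.105
d((-3, -4), (-9, 9)) = 14.3178

Closest pair: (-7, -10) and (-3, -4) with distance 7.2111

The closest pair is (-7, -10) and (-3, -4) with Euclidean distance 7.2111. For 4 points, brute-force pairwise comparison is shown above. For large n, the divide-and-conquer algorithm (sort by x, recurse on halves, check the dividing strip) achieves O(n log n).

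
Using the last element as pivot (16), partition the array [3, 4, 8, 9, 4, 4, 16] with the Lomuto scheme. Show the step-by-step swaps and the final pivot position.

Lomuto partition with pivot = 16:

Initial array: [3, 4, 8, 9, 4, 4, 16]

arr[0]=3 <= 16: swap with position 0, array becomes [3, 4, 8, 9, 4, 4, 16]
arr[1]=4 <= 16: swap with position 1, array becomes [3, 4, 8, 9, 4, 4, 16]
arr[2]=8 <= 16: swap with position 2, array becomes [3, 4, 8, 9, 4, 4, 16]
arr[3]=9 <= 16: swap with position 3, array becomes [3, 4, 8, 9, 4, 4, 16]
arr[4]=4 <= 16: swap with position 4, array becomes [3, 4, 8, 9, 4, 4, 16]
arr[5]=4 <= 16: swap with position 5, array becomes [3, 4, 8, 9, 4, 4, 16]

Place pivot at position 6: [3, 4, 8, 9, 4, 4, 16]
Pivot position: 6

After partitioning with pivot 16, the array becomes [3, 4, 8, 9, 4, 4, 16]. The pivot is placed at index 6. All elements to the left of the pivot are <= 16, and all elements to the right are > 16.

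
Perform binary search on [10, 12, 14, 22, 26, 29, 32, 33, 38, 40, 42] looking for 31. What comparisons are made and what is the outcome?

Binary search for 31 in [10, 12, 14, 22, 26, 29, 32, 33, 38, 40, 42]:

lo=0, hi=10, mid=5, arr[mid]=29 -> 29 < 31, search right half
lo=6, hi=10, mid=8, arr[mid]=38 -> 38 > 31, search left half
lo=6, hi=7, mid=6, arr[mid]=32 -> 32 > 31, search left half
lo=6 > hi=5, target 31 not found

Binary search determines that 31 is not in the array after 3 comparisons. The search space was exhausted without finding the target.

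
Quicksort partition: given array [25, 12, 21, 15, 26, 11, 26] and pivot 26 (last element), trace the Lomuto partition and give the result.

Lomuto partition with pivot = 26:

Initial array: [25, 12, 21, 15, 26, 11, 26]

arr[0]=25 <= 26: swap with position 0, array becomes [25, 12, 21, 15, 26, 11, 26]
arr[1]=12 <= 26: swap with position 1, array becomes [25, 12, 21, 15, 26, 11, 26]
arr[2]=21 <= 26: swap with position 2, array becomes [25, 12, 21, 15, 26, 11, 26]
arr[3]=15 <= 26: swap with position 3, array becomes [25, 12, 21, 15, 26, 11, 26]
arr[4]=26 <= 26: swap with position 4, array becomes [25, 12, 21, 15, 26, 11, 26]
arr[5]=11 <= 26: swap with position 5, array becomes [25, 12, 21, 15, 26, 11, 26]

Place pivot at position 6: [25, 12, 21, 15, 26, 11, 26]
Pivot position: 6

After partitioning with pivot 26, the array becomes [25, 12, 21, 15, 26, 11, 26]. The pivot is placed at index 6. All elements to the left of the pivot are <= 26, and all elements to the right are > 26.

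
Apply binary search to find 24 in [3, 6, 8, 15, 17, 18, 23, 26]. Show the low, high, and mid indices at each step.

Binary search for 24 in [3, 6, 8, 15, 17, 18, 23, 26]:

lo=0, hi=7, mid=3, arr[mid]=15 -> 15 < 24, search right half
lo=4, hi=7, mid=5, arr[mid]=18 -> 18 < 24, search right half
lo=6, hi=7, mid=6, arr[mid]=23 -> 23 < 24, search right half
lo=7, hi=7, mid=7, arr[mid]=26 -> 26 > 24, search left half
lo=7 > hi=6, target 24 not found

Binary search determines that 24 is not in the array after 4 comparisons. The search space was exhausted without finding the target.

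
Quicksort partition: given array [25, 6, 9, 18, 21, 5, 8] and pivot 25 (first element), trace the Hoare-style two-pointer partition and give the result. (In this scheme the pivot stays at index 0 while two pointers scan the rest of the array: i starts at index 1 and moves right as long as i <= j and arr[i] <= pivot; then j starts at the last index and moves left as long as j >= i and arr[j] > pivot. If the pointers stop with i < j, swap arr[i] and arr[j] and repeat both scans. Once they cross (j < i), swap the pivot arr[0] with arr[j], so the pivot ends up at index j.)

Hoare-style two-pointer partition with pivot = 25:

Initial array: [25, 6, 9, 18, 21, 5, 8]

Pointers start at i = 1, j = 6.
i ends at 7, j ends at 6: the pointers have crossed (j < i), so scanning stops.

Swap pivot arr[0] with arr[6] to place pivot at position 6: [8, 6, 9, 18, 21, 5, 25]
Pivot position: 6

After partitioning with pivot 25, the array becomes [8, 6, 9, 18, 21, 5, 25]. The pivot is placed at index 6. All elements to the left of the pivot are <= 25, and all elements to the right are > 25.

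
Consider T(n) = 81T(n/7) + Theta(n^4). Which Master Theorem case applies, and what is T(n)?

Master Theorem for T(n) = 81T(n/7) + O(n^4):

a = 81, b = 7, c = 4
log_b(a) = log_7(81) = 2.2583

Case 3: c = 4 > log_7(81) = 2.2583
T(n) = O(n^4) = O(n^4)

For T(n) = 81T(n/7) + O(n^4): log_7(81) = 2.2583. This is Case 3 of the Master Theorem (c > log_b(a), work dominated by root), giving O(n^4).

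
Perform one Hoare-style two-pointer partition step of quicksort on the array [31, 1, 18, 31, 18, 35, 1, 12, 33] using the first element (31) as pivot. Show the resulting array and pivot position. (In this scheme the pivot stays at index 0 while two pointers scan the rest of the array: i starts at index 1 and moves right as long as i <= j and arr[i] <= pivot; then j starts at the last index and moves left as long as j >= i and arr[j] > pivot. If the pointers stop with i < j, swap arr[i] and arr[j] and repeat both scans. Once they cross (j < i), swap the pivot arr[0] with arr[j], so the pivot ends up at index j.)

Hoare-style two-pointer partition with pivot = 31:

Initial array: [31, 1, 18, 31, 18, 35, 1, 12, 33]

Pointers start at i = 1, j = 8.
i stops at index 5 (arr[5]=35 > 31), j stops at index 7 (arr[7]=12 <= 31): swap arr[5] and arr[7], array becomes [31, 1, 18, 31, 18, 12, 1, 35, 33]
i ends at 7, j ends at 6: the pointers have crossed (j < i), so scanning stops.

Swap pivot arr[0] with arr[6] to place pivot at position 6: [1, 1, 18, 31, 18, 12, 31, 35, 33]
Pivot position: 6

After partitioning with pivot 31, the array becomes [1, 1, 18, 31, 18, 12, 31, 35, 33]. The pivot is placed at index 6. All elements to the left of the pivot are <= 31, and all elements to the right are > 31.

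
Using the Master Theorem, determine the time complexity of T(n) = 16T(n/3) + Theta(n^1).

Master Theorem for T(n) = 16T(n/3) + O(n^1):

a = 16, b = 3, c = 1
log_b(a) = log_3(16) = 2.5237

Case 1: c = 1 < log_3(16) = 2.5237
T(n) = O(n^(log_3 16))

For T(n) = 16T(n/3) + O(n^1): log_3(16) = 2.5237. This is Case 1 of the Master Theorem (c < log_b(a), work dominated by leaves), giving O(n^(log_3 16)).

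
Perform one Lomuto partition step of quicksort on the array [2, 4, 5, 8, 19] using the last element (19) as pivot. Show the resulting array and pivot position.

Lomuto partition with pivot = 19:

Initial array: [2, 4, 5, 8, 19]

arr[0]=2 <= 19: swap with position 0, array becomes [2, 4, 5, 8, 19]
arr[1]=4 <= 19: swap with position 1, array becomes [2, 4, 5, 8, 19]
arr[2]=5 <= 19: swap with position 2, array becomes [2, 4, 5, 8, 19]
arr[3]=8 <= 19: swap with position 3, array becomes [2, 4, 5, 8, 19]

Place pivot at position 4: [2, 4, 5, 8, 19]
Pivot position: 4

After partitioning with pivot 19, the array becomes [2, 4, 5, 8, 19]. The pivot is placed at index 4. All elements to the left of the pivot are <= 19, and all elements to the right are > 19.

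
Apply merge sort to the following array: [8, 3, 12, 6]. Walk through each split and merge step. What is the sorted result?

Merge sort trace:

Split: [8, 3, 12, 6] -> [8, 3] and [12, 6]
  Split: [8, 3] -> [8] and [3]
  Merge: [8] + [3] -> [3, 8]
  Split: [12, 6] -> [12] and [6]
  Merge: [12] + [6] -> [6, 12]
Merge: [3, 8] + [6, 12] -> [3, 6, 8, 12]

Final sorted array: [3, 6, 8, 12]

The merge sort proceeds by recursively splitting the array and merging sorted halves.
After all merges, the sorted array is [3, 6, 8, 12].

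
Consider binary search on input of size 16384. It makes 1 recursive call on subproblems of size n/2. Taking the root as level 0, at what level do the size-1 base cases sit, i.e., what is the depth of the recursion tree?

For divide and conquer with division factor 2:

Problem sizes at each level:
Level 0: 16384
Level 1: 8192
Level 2: 4096
Level 3: 2048
Level 4: 1024
Level 5: 512
Level 6: 256
Level 7: 128
Level 8: 64
Level 9: 32
Level 10: 16
Level 11: 8
Level 12: 4
Level 13: 2
Level 14: 1

The root is level 0 and the size-1 base case is level 14 (the tree spans levels 0 through 14, i.e. 15 levels counting the root), so the depth is the number of divisions: log_2(16384) = 14

The recursion tree depth is log_2(16384) = 14. At each level, the problem size is divided by 2, so it takes 14 divisions to reduce to a base case of size 1. The algorithm makes 1 recursive call at each level.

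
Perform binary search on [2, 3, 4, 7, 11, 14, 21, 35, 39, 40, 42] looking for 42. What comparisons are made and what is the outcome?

Binary search for 42 in [2, 3, 4, 7, 11, 14, 21, 35, 39, 40, 42]:

lo=0, hi=10, mid=5, arr[mid]=14 -> 14 < 42, search right half
lo=6, hi=10, mid=8, arr[mid]=39 -> 39 < 42, search right half
lo=9, hi=10, mid=9, arr[mid]=40 -> 40 < 42, search right half
lo=10, hi=10, mid=10, arr[mid]=42 -> Found target at index 10!

Binary search finds 42 at index 10 after 4 comparisons. The search repeatedly halves the search space by comparing with the middle element.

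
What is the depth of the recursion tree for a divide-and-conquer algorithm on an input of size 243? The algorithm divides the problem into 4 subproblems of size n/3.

For divide and conquer with division factor 3:

Problem sizes at each level:
Level 0: 243
Level 1: 81
Level 2: 27
Level 3: 9
Level 4: 3
Level 5: 1

The root is level 0 and the size-1 base case is level 5 (the tree spans levels 0 through 5, i.e. 6 levels counting the root), so the depth is the number of divisions: log_3(243) = 5

The recursion tree depth is log_3(243) = 5. At each level, the problem size is divided by 3, so it takes 5 divisions to reduce to a base case of size 1. The algorithm makes 4 recursive calls at each level.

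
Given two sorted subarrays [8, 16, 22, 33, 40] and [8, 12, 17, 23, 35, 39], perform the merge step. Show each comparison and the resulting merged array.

Merging process:

Compare 8 vs 8: take 8 from left. Merged: [8]
Compare 16 vs 8: take 8 from right. Merged: [8, 8]
Compare 16 vs 12: take 12 from right. Merged: [8, 8, 12]
Compare 16 vs 17: take 16 from left. Merged: [8, 8, 12, 16]
Compare 22 vs 17: take 17 from right. Merged: [8, 8, 12, 16, 17]
Compare 22 vs 23: take 22 from left. Merged: [8, 8, 12, 16, 17, 22]
Compare 33 vs 23: take 23 from right. Merged: [8, 8, 12, 16, 17, 22, 23]
Compare 33 vs 35: take 33 from left. Merged: [8, 8, 12, 16, 17, 22, 23, 33]
Compare 40 vs 35: take 35 from right. Merged: [8, 8, 12, 16, 17, 22, 23, 33, 35]
Compare 40 vs 39: take 39 from right. Merged: [8, 8, 12, 16, 17, 22, 23, 33, 35, 39]
Append remaining from left: [40]. Merged: [8, 8, 12, 16, 17, 22, 23, 33, 35, 39, 40]

Final merged array: [8, 8, 12, 16, 17, 22, 23, 33, 35, 39, 40]
Total comparisons: 10

The merged array is [8, 8, 12, 16, 17, 22, 23, 33, 35, 39, 40], requiring 10 comparisons. The merge step runs in O(n) time where n is the total number of elements.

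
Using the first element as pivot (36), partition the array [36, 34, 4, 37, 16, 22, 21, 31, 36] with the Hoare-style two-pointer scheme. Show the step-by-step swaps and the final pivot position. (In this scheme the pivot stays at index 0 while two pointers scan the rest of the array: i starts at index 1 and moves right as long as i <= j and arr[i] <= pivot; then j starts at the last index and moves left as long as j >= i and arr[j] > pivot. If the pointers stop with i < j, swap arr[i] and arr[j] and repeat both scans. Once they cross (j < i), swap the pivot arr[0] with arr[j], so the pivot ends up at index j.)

Hoare-style two-pointer partition with pivot = 36:

Initial array: [36, 34, 4, 37, 16, 22, 21, 31, 36]

Pointers start at i = 1, j = 8.
i stops at index 3 (arr[3]=37 > 36), j stops at index 8 (arr[8]=36 <= 36): swap arr[3] and arr[8], array becomes [36, 34, 4, 36, 16, 22, 21, 31, 37]
i ends at 8, j ends at 7: the pointers have crossed (j < i), so scanning stops.

Swap pivot arr[0] with arr[7] to place pivot at position 7: [31, 34, 4, 36, 16, 22, 21, 36, 37]
Pivot position: 7

After partitioning with pivot 36, the array becomes [31, 34, 4, 36, 16, 22, 21, 36, 37]. The pivot is placed at index 7. All elements to the left of the pivot are <= 36, and all elements to the right are > 36.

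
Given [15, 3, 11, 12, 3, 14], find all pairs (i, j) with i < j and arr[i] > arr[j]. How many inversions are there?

Finding inversions in [15, 3, 11, 12, 3, 14]:

(0, 1): arr[0]=15 > arr[1]=3
(0, 2): arr[0]=15 > arr[2]=11
(0, 3): arr[0]=15 > arr[3]=12
(0, 4): arr[0]=15 > arr[4]=3
(0, 5): arr[0]=15 > arr[5]=14
(2, 4): arr[2]=11 > arr[4]=3
(3, 4): arr[3]=12 > arr[4]=3

Total inversions: 7

The array has 7 inversion(s): (0,1), (0,2), (0,3), (0,4), (0,5), (2,4), (3,4). Each pair (i,j) satisfies i < j and arr[i] > arr[j].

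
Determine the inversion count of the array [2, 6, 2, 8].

Finding inversions in [2, 6, 2, 8]:

(1, 2): arr[1]=6 > arr[2]=2

Total inversions: 1

The array has 1 inversion(s): (1,2). Each pair (i,j) satisfies i < j and arr[i] > arr[j].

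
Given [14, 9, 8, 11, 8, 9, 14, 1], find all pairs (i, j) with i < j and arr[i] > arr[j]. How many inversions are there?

Finding inversions in [14, 9, 8, 11, 8, 9, 14, 1]:

(0, 1): arr[0]=14 > arr[1]=9
(0, 2): arr[0]=14 > arr[2]=8
(0, 3): arr[0]=14 > arr[3]=11
(0, 4): arr[0]=14 > arr[4]=8
(0, 5): arr[0]=14 > arr[5]=9
(0, 7): arr[0]=14 > arr[7]=1
(1, 2): arr[1]=9 > arr[2]=8
(1, 4): arr[1]=9 > arr[4]=8
(1, 7): arr[1]=9 > arr[7]=1
(2, 7): arr[2]=8 > arr[7]=1
(3, 4): arr[3]=11 > arr[4]=8
(3, 5): arr[3]=11 > arr[5]=9
(3, 7): arr[3]=11 > arr[7]=1
(4, 7): arr[4]=8 > arr[7]=1
(5, 7): arr[5]=9 > arr[7]=1
(6, 7): arr[6]=14 > arr[7]=1

Total inversions: 16

The array has 16 inversion(s): (0,1), (0,2), (0,3), (0,4), (0,5), (0,7), (1,2), (1,4), (1,7), (2,7), (3,4), (3,5), (3,7), (4,7), (5,7), (6,7). Each pair (i,j) satisfies i < j and arr[i] > arr[j].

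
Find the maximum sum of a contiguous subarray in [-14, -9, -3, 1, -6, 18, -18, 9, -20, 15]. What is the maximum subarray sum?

Using Kadane's algorithm on [-14, -9, -3, 1, -6, 18, -18, 9, -20, 15]:

Scanning through the array:
Position 1 (value -9): max_ending_here = -9, max_so_far = -9
Position 2 (value -3): max_ending_here = -3, max_so_far = -3
Position 3 (value 1): max_ending_here = 1, max_so_far = 1
Position 4 (value -6): max_ending_here = -5, max_so_far = 1
Position 5 (value 18): max_ending_here = 18, max_so_far = 18
Position 6 (value -18): max_ending_here = 0, max_so_far = 18
Position 7 (value 9): max_ending_here = 9, max_so_far = 18
Position 8 (value -20): max_ending_here = -11, max_so_far = 18
Position 9 (value 15): max_ending_here = 15, max_so_far = 18

Maximum subarray: [18]
Maximum sum: 18

The maximum subarray is [18] with sum 18. This subarray runs from index 5 to index 5.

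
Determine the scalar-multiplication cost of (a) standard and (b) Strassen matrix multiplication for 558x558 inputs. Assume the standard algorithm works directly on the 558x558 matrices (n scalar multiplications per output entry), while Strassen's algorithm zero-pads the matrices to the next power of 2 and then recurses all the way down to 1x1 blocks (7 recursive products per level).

Matrix multiplication for 558x558 matrices:

Strassen's algorithm requires power-of-2 dimensions. Pad 558x558 to 1024x1024 (next power of 2).

Standard algorithm: 558^3 = 173741112 multiplications
Strassen's algorithm: 7^(log2(1024)) = 7^10 = 282475249 multiplications
Difference: 173741112 - 282475249 = -108734137 (Strassen uses MORE here due to padding overhead — for small or just-over-power-of-2 n, padding can outweigh the per-level savings)

Standard: 173741112 multiplications (558^3). Strassen: 282475249 multiplications (7^10, after padding to 1024x1024). Strassen reduces 8 recursive multiplications to 7 at each level.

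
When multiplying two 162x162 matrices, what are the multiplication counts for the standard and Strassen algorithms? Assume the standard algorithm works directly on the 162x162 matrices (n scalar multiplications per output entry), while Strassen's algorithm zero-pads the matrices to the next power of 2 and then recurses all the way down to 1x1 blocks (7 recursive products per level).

Matrix multiplication for 162x162 matrices:

Strassen's algorithm requires power-of-2 dimensions. Pad 162x162 to 256x256 (next power of 2).

Standard algorithm: 162^3 = 4251528 multiplications
Strassen's algorithm: 7^(log2(256)) = 7^8 = 5764801 multiplications
Difference: 4251528 - 5764801 = -1513273 (Strassen uses MORE here due to padding overhead — for small or just-over-power-of-2 n, padding can outweigh the per-level savings)

Standard: 4251528 multiplications (162^3). Strassen: 5764801 multiplications (7^8, after padding to 256x256). Strassen reduces 8 recursive multiplications to 7 at each level.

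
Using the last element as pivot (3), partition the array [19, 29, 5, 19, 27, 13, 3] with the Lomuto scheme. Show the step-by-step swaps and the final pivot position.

Lomuto partition with pivot = 3:

Initial array: [19, 29, 5, 19, 27, 13, 3]

arr[0]=19 > 3: no swap
arr[1]=29 > 3: no swap
arr[2]=5 > 3: no swap
arr[3]=19 > 3: no swap
arr[4]=27 > 3: no swap
arr[5]=13 > 3: no swap

Place pivot at position 0: [3, 29, 5, 19, 27, 13, 19]
Pivot position: 0

After partitioning with pivot 3, the array becomes [3, 29, 5, 19, 27, 13, 19]. The pivot is placed at index 0. All elements to the left of the pivot are <= 3, and all elements to the right are > 3.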